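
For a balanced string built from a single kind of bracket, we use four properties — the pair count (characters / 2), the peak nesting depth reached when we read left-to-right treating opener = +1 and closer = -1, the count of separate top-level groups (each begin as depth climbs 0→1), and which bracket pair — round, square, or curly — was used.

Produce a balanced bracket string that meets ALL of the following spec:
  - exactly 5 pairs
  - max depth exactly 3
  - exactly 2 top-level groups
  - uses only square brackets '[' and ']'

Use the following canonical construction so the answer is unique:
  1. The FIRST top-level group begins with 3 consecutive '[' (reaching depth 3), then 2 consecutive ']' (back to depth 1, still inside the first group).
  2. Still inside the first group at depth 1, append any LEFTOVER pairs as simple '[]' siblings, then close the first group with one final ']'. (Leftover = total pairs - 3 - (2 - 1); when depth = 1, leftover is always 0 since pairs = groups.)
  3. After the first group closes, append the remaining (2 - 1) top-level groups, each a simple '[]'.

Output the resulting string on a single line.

Answer: [[[]][]][]

Derivation:
Spec: pairs=5 depth=3 groups=2
Leftover pairs = 5 - 3 - (2-1) = 1
First group: deep chain of depth 3 + 1 sibling pairs
Remaining 1 groups: simple '[]' each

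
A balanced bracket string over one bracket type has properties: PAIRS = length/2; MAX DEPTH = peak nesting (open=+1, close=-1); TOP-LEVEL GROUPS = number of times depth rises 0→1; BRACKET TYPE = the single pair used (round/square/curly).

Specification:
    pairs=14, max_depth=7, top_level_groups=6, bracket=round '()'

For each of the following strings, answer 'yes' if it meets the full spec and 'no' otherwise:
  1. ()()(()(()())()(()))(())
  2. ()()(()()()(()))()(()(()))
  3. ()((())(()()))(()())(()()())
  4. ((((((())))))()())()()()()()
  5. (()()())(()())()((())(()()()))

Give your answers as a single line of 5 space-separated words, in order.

Answer: no no no yes no

Derivation:
String 1 '()()(()(()())()(()))(())': depth seq [1 0 1 0 1 2 1 2 3 2 3 2 1 2 1 2 3 2 1 0 1 2 1 0]
  -> pairs=12 depth=3 groups=4 -> no
String 2 '()()(()()()(()))()(()(()))': depth seq [1 0 1 0 1 2 1 2 1 2 1 2 3 2 1 0 1 0 1 2 1 2 3 2 1 0]
  -> pairs=13 depth=3 groups=5 -> no
String 3 '()((())(()()))(()())(()()())': depth seq [1 0 1 2 3 2 1 2 3 2 3 2 1 0 1 2 1 2 1 0 1 2 1 2 1 2 1 0]
  -> pairs=14 depth=3 groups=4 -> no
String 4 '((((((())))))()())()()()()()': depth seq [1 2 3 4 5 6 7 6 5 4 3 2 1 2 1 2 1 0 1 0 1 0 1 0 1 0 1 0]
  -> pairs=14 depth=7 groups=6 -> yes
String 5 '(()()())(()())()((())(()()()))': depth seq [1 2 1 2 1 2 1 0 1 2 1 2 1 0 1 0 1 2 3 2 1 2 3 2 3 2 3 2 1 0]
  -> pairs=15 depth=3 groups=4 -> no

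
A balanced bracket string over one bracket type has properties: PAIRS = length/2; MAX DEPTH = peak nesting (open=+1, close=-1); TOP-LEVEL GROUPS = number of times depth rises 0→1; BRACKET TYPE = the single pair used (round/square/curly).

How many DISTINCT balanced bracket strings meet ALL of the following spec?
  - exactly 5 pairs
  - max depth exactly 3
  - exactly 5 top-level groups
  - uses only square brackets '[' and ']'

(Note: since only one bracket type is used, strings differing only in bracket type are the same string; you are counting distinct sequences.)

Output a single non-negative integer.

Spec: pairs=5 depth=3 groups=5
Count(depth <= 3) = 1
Count(depth <= 2) = 1
Count(depth == 3) = 1 - 1 = 0

Answer: 0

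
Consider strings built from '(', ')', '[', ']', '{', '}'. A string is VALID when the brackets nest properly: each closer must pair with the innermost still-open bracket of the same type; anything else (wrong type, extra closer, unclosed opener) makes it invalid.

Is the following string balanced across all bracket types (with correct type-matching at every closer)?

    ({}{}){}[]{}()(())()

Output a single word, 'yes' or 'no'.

Answer: yes

Derivation:
pos 0: push '('; stack = (
pos 1: push '{'; stack = ({
pos 2: '}' matches '{'; pop; stack = (
pos 3: push '{'; stack = ({
pos 4: '}' matches '{'; pop; stack = (
pos 5: ')' matches '('; pop; stack = (empty)
pos 6: push '{'; stack = {
pos 7: '}' matches '{'; pop; stack = (empty)
pos 8: push '['; stack = [
pos 9: ']' matches '['; pop; stack = (empty)
pos 10: push '{'; stack = {
pos 11: '}' matches '{'; pop; stack = (empty)
pos 12: push '('; stack = (
pos 13: ')' matches '('; pop; stack = (empty)
pos 14: push '('; stack = (
pos 15: push '('; stack = ((
pos 16: ')' matches '('; pop; stack = (
pos 17: ')' matches '('; pop; stack = (empty)
pos 18: push '('; stack = (
pos 19: ')' matches '('; pop; stack = (empty)
end: stack empty → VALID
Verdict: properly nested → yes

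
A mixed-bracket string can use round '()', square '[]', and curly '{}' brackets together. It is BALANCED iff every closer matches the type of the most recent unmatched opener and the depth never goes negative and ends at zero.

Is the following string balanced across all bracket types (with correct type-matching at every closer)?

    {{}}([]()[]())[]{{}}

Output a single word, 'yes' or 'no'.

pos 0: push '{'; stack = {
pos 1: push '{'; stack = {{
pos 2: '}' matches '{'; pop; stack = {
pos 3: '}' matches '{'; pop; stack = (empty)
pos 4: push '('; stack = (
pos 5: push '['; stack = ([
pos 6: ']' matches '['; pop; stack = (
pos 7: push '('; stack = ((
pos 8: ')' matches '('; pop; stack = (
pos 9: push '['; stack = ([
pos 10: ']' matches '['; pop; stack = (
pos 11: push '('; stack = ((
pos 12: ')' matches '('; pop; stack = (
pos 13: ')' matches '('; pop; stack = (empty)
pos 14: push '['; stack = [
pos 15: ']' matches '['; pop; stack = (empty)
pos 16: push '{'; stack = {
pos 17: push '{'; stack = {{
pos 18: '}' matches '{'; pop; stack = {
pos 19: '}' matches '{'; pop; stack = (empty)
end: stack empty → VALID
Verdict: properly nested → yes

Answer: yes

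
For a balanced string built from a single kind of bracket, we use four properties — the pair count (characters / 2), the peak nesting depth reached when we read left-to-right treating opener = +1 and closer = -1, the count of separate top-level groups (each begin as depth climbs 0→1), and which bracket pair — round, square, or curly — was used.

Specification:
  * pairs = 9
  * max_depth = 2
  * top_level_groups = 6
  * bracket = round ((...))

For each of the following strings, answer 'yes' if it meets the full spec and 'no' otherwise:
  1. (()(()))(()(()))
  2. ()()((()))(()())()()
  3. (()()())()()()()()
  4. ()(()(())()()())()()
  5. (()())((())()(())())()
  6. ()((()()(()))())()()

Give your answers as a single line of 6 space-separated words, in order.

String 1 '(()(()))(()(()))': depth seq [1 2 1 2 3 2 1 0 1 2 1 2 3 2 1 0]
  -> pairs=8 depth=3 groups=2 -> no
String 2 '()()((()))(()())()()': depth seq [1 0 1 0 1 2 3 2 1 0 1 2 1 2 1 0 1 0 1 0]
  -> pairs=10 depth=3 groups=6 -> no
String 3 '(()()())()()()()()': depth seq [1 2 1 2 1 2 1 0 1 0 1 0 1 0 1 0 1 0]
  -> pairs=9 depth=2 groups=6 -> yes
String 4 '()(()(())()()())()()': depth seq [1 0 1 2 1 2 3 2 1 2 1 2 1 2 1 0 1 0 1 0]
  -> pairs=10 depth=3 groups=4 -> no
String 5 '(()())((())()(())())()': depth seq [1 2 1 2 1 0 1 2 3 2 1 2 1 2 3 2 1 2 1 0 1 0]
  -> pairs=11 depth=3 groups=3 -> no
String 6 '()((()()(()))())()()': depth seq [1 0 1 2 3 2 3 2 3 4 3 2 1 2 1 0 1 0 1 0]
  -> pairs=10 depth=4 groups=4 -> no

Answer: no no yes no no no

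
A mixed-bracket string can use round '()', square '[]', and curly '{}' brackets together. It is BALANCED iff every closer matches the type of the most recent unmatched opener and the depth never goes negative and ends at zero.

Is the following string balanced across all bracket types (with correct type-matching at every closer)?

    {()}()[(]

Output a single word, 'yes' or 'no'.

Answer: no

Derivation:
pos 0: push '{'; stack = {
pos 1: push '('; stack = {(
pos 2: ')' matches '('; pop; stack = {
pos 3: '}' matches '{'; pop; stack = (empty)
pos 4: push '('; stack = (
pos 5: ')' matches '('; pop; stack = (empty)
pos 6: push '['; stack = [
pos 7: push '('; stack = [(
pos 8: saw closer ']' but top of stack is '(' (expected ')') → INVALID
Verdict: type mismatch at position 8: ']' closes '(' → no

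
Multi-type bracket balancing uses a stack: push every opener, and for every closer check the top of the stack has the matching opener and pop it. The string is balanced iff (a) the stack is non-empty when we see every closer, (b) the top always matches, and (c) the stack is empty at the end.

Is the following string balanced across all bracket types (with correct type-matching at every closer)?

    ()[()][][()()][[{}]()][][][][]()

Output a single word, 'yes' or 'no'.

Answer: yes

Derivation:
pos 0: push '('; stack = (
pos 1: ')' matches '('; pop; stack = (empty)
pos 2: push '['; stack = [
pos 3: push '('; stack = [(
pos 4: ')' matches '('; pop; stack = [
pos 5: ']' matches '['; pop; stack = (empty)
pos 6: push '['; stack = [
pos 7: ']' matches '['; pop; stack = (empty)
pos 8: push '['; stack = [
pos 9: push '('; stack = [(
pos 10: ')' matches '('; pop; stack = [
pos 11: push '('; stack = [(
pos 12: ')' matches '('; pop; stack = [
pos 13: ']' matches '['; pop; stack = (empty)
pos 14: push '['; stack = [
pos 15: push '['; stack = [[
pos 16: push '{'; stack = [[{
pos 17: '}' matches '{'; pop; stack = [[
pos 18: ']' matches '['; pop; stack = [
pos 19: push '('; stack = [(
pos 20: ')' matches '('; pop; stack = [
pos 21: ']' matches '['; pop; stack = (empty)
pos 22: push '['; stack = [
pos 23: ']' matches '['; pop; stack = (empty)
pos 24: push '['; stack = [
pos 25: ']' matches '['; pop; stack = (empty)
pos 26: push '['; stack = [
pos 27: ']' matches '['; pop; stack = (empty)
pos 28: push '['; stack = [
pos 29: ']' matches '['; pop; stack = (empty)
pos 30: push '('; stack = (
pos 31: ')' matches '('; pop; stack = (empty)
end: stack empty → VALID
Verdict: properly nested → yes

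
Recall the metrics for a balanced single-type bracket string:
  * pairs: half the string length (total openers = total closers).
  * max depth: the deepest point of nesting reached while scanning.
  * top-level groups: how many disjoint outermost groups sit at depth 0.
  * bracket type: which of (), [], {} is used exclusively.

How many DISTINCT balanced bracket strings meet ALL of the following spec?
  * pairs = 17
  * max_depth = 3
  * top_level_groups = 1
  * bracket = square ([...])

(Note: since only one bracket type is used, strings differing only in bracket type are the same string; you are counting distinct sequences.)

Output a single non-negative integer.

Spec: pairs=17 depth=3 groups=1
Count(depth <= 3) = 32768
Count(depth <= 2) = 1
Count(depth == 3) = 32768 - 1 = 32767

Answer: 32767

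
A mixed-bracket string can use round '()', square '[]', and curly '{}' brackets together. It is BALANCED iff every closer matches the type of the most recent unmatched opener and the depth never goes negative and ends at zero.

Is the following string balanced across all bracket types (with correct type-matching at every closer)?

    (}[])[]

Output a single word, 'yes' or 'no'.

Answer: no

Derivation:
pos 0: push '('; stack = (
pos 1: saw closer '}' but top of stack is '(' (expected ')') → INVALID
Verdict: type mismatch at position 1: '}' closes '(' → no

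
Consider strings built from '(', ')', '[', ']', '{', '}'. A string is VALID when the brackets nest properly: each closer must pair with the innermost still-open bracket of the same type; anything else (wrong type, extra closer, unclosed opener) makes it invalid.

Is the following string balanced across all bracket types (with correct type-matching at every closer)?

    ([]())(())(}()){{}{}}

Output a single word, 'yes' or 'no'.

pos 0: push '('; stack = (
pos 1: push '['; stack = ([
pos 2: ']' matches '['; pop; stack = (
pos 3: push '('; stack = ((
pos 4: ')' matches '('; pop; stack = (
pos 5: ')' matches '('; pop; stack = (empty)
pos 6: push '('; stack = (
pos 7: push '('; stack = ((
pos 8: ')' matches '('; pop; stack = (
pos 9: ')' matches '('; pop; stack = (empty)
pos 10: push '('; stack = (
pos 11: saw closer '}' but top of stack is '(' (expected ')') → INVALID
Verdict: type mismatch at position 11: '}' closes '(' → no

Answer: no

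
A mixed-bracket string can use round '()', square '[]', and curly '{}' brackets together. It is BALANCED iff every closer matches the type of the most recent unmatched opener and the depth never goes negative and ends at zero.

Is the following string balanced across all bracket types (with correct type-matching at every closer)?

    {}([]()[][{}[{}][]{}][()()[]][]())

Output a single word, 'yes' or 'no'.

pos 0: push '{'; stack = {
pos 1: '}' matches '{'; pop; stack = (empty)
pos 2: push '('; stack = (
pos 3: push '['; stack = ([
pos 4: ']' matches '['; pop; stack = (
pos 5: push '('; stack = ((
pos 6: ')' matches '('; pop; stack = (
pos 7: push '['; stack = ([
pos 8: ']' matches '['; pop; stack = (
pos 9: push '['; stack = ([
pos 10: push '{'; stack = ([{
pos 11: '}' matches '{'; pop; stack = ([
pos 12: push '['; stack = ([[
pos 13: push '{'; stack = ([[{
pos 14: '}' matches '{'; pop; stack = ([[
pos 15: ']' matches '['; pop; stack = ([
pos 16: push '['; stack = ([[
pos 17: ']' matches '['; pop; stack = ([
pos 18: push '{'; stack = ([{
pos 19: '}' matches '{'; pop; stack = ([
pos 20: ']' matches '['; pop; stack = (
pos 21: push '['; stack = ([
pos 22: push '('; stack = ([(
pos 23: ')' matches '('; pop; stack = ([
pos 24: push '('; stack = ([(
pos 25: ')' matches '('; pop; stack = ([
pos 26: push '['; stack = ([[
pos 27: ']' matches '['; pop; stack = ([
pos 28: ']' matches '['; pop; stack = (
pos 29: push '['; stack = ([
pos 30: ']' matches '['; pop; stack = (
pos 31: push '('; stack = ((
pos 32: ')' matches '('; pop; stack = (
pos 33: ')' matches '('; pop; stack = (empty)
end: stack empty → VALID
Verdict: properly nested → yes

Answer: yes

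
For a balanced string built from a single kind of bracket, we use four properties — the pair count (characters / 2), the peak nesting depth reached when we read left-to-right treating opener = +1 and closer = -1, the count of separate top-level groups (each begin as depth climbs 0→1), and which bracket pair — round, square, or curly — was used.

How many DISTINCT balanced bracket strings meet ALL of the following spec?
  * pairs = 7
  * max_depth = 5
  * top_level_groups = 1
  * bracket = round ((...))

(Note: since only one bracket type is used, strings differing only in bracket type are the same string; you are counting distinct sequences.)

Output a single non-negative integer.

Spec: pairs=7 depth=5 groups=1
Count(depth <= 5) = 122
Count(depth <= 4) = 89
Count(depth == 5) = 122 - 89 = 33

Answer: 33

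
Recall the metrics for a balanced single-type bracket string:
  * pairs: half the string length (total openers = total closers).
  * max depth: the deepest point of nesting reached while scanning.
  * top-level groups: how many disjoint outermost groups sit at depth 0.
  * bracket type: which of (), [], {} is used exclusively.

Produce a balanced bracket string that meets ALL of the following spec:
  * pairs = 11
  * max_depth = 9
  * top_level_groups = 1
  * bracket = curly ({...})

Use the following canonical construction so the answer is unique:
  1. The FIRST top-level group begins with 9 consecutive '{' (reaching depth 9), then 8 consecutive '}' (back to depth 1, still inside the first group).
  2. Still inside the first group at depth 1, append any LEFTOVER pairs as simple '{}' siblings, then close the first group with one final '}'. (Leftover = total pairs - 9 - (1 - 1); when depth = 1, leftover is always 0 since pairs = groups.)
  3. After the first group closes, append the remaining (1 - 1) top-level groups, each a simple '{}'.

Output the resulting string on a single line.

Answer: {{{{{{{{{}}}}}}}}{}{}}

Derivation:
Spec: pairs=11 depth=9 groups=1
Leftover pairs = 11 - 9 - (1-1) = 2
First group: deep chain of depth 9 + 2 sibling pairs
Remaining 0 groups: simple '{}' each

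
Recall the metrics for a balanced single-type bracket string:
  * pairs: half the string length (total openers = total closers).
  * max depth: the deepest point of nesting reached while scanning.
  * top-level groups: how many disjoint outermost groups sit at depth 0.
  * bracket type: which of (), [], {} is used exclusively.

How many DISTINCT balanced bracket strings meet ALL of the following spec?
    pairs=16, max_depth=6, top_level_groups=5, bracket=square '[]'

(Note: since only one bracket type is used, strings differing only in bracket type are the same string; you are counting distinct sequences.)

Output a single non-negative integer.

Answer: 375475

Derivation:
Spec: pairs=16 depth=6 groups=5
Count(depth <= 6) = 2222025
Count(depth <= 5) = 1846550
Count(depth == 6) = 2222025 - 1846550 = 375475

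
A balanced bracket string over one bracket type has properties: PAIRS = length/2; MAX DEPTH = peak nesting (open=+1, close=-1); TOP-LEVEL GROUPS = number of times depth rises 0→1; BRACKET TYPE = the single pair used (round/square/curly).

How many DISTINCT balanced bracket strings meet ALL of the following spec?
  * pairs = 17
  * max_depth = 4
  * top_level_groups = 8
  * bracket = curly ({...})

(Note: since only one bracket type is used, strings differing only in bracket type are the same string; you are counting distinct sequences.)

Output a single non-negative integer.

Spec: pairs=17 depth=4 groups=8
Count(depth <= 4) = 720968
Count(depth <= 3) = 332688
Count(depth == 4) = 720968 - 332688 = 388280

Answer: 388280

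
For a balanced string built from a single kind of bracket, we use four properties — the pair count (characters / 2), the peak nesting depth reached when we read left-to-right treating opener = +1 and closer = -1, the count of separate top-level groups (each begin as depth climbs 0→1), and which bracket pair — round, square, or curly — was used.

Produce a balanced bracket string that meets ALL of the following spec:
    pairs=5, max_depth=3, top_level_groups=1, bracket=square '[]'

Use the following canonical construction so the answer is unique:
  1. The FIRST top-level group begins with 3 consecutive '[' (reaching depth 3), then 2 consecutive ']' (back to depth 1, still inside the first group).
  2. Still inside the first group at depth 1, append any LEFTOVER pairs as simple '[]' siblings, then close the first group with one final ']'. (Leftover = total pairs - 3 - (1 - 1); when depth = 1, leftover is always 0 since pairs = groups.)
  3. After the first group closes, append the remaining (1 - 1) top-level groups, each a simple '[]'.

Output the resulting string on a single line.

Answer: [[[]][][]]

Derivation:
Spec: pairs=5 depth=3 groups=1
Leftover pairs = 5 - 3 - (1-1) = 2
First group: deep chain of depth 3 + 2 sibling pairs
Remaining 0 groups: simple '[]' each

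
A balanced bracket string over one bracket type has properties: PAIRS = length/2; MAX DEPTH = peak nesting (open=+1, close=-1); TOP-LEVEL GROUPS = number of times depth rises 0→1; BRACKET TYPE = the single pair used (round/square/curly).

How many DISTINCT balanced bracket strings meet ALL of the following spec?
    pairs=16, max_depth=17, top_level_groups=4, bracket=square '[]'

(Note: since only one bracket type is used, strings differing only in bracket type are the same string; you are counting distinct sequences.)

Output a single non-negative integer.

Answer: 0

Derivation:
Spec: pairs=16 depth=17 groups=4
Count(depth <= 17) = 4345965
Count(depth <= 16) = 4345965
Count(depth == 17) = 4345965 - 4345965 = 0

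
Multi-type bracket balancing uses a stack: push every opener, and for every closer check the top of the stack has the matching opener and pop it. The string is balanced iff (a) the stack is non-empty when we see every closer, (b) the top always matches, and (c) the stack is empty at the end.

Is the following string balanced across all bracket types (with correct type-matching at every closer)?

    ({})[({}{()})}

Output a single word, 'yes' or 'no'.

Answer: no

Derivation:
pos 0: push '('; stack = (
pos 1: push '{'; stack = ({
pos 2: '}' matches '{'; pop; stack = (
pos 3: ')' matches '('; pop; stack = (empty)
pos 4: push '['; stack = [
pos 5: push '('; stack = [(
pos 6: push '{'; stack = [({
pos 7: '}' matches '{'; pop; stack = [(
pos 8: push '{'; stack = [({
pos 9: push '('; stack = [({(
pos 10: ')' matches '('; pop; stack = [({
pos 11: '}' matches '{'; pop; stack = [(
pos 12: ')' matches '('; pop; stack = [
pos 13: saw closer '}' but top of stack is '[' (expected ']') → INVALID
Verdict: type mismatch at position 13: '}' closes '[' → no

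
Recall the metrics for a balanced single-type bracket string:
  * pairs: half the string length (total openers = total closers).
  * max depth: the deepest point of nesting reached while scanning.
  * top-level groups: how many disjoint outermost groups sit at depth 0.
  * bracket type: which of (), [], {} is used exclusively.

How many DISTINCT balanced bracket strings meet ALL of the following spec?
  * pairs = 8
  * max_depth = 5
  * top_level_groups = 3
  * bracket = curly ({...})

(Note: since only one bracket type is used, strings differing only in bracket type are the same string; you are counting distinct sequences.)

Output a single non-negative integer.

Answer: 27

Derivation:
Spec: pairs=8 depth=5 groups=3
Count(depth <= 5) = 294
Count(depth <= 4) = 267
Count(depth == 5) = 294 - 267 = 27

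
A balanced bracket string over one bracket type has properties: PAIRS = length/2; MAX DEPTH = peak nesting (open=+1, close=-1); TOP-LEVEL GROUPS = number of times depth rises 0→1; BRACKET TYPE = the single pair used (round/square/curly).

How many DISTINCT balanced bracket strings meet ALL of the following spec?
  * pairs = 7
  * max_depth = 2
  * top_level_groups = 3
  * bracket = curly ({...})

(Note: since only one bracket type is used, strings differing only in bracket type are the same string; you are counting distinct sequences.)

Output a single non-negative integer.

Answer: 15

Derivation:
Spec: pairs=7 depth=2 groups=3
Count(depth <= 2) = 15
Count(depth <= 1) = 0
Count(depth == 2) = 15 - 0 = 15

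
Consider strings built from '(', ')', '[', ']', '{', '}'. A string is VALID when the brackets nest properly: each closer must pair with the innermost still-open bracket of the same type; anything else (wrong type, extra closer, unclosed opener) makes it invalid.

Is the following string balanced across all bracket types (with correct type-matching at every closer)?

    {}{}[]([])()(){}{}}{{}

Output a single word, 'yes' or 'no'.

Answer: no

Derivation:
pos 0: push '{'; stack = {
pos 1: '}' matches '{'; pop; stack = (empty)
pos 2: push '{'; stack = {
pos 3: '}' matches '{'; pop; stack = (empty)
pos 4: push '['; stack = [
pos 5: ']' matches '['; pop; stack = (empty)
pos 6: push '('; stack = (
pos 7: push '['; stack = ([
pos 8: ']' matches '['; pop; stack = (
pos 9: ')' matches '('; pop; stack = (empty)
pos 10: push '('; stack = (
pos 11: ')' matches '('; pop; stack = (empty)
pos 12: push '('; stack = (
pos 13: ')' matches '('; pop; stack = (empty)
pos 14: push '{'; stack = {
pos 15: '}' matches '{'; pop; stack = (empty)
pos 16: push '{'; stack = {
pos 17: '}' matches '{'; pop; stack = (empty)
pos 18: saw closer '}' but stack is empty → INVALID
Verdict: unmatched closer '}' at position 18 → no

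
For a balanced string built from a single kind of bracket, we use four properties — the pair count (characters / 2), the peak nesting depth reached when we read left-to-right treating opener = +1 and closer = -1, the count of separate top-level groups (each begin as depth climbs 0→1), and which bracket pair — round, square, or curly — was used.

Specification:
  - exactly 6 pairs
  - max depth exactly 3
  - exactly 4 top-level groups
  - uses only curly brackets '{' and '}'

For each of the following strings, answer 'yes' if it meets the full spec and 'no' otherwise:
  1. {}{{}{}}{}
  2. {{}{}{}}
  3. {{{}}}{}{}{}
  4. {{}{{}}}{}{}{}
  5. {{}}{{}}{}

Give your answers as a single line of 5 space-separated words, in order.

String 1 '{}{{}{}}{}': depth seq [1 0 1 2 1 2 1 0 1 0]
  -> pairs=5 depth=2 groups=3 -> no
String 2 '{{}{}{}}': depth seq [1 2 1 2 1 2 1 0]
  -> pairs=4 depth=2 groups=1 -> no
String 3 '{{{}}}{}{}{}': depth seq [1 2 3 2 1 0 1 0 1 0 1 0]
  -> pairs=6 depth=3 groups=4 -> yes
String 4 '{{}{{}}}{}{}{}': depth seq [1 2 1 2 3 2 1 0 1 0 1 0 1 0]
  -> pairs=7 depth=3 groups=4 -> no
String 5 '{{}}{{}}{}': depth seq [1 2 1 0 1 2 1 0 1 0]
  -> pairs=5 depth=2 groups=3 -> no

Answer: no no yes no no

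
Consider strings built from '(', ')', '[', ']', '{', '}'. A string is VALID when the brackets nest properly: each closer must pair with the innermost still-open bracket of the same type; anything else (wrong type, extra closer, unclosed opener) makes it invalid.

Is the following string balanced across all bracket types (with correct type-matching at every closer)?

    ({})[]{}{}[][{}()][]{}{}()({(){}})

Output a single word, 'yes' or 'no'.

pos 0: push '('; stack = (
pos 1: push '{'; stack = ({
pos 2: '}' matches '{'; pop; stack = (
pos 3: ')' matches '('; pop; stack = (empty)
pos 4: push '['; stack = [
pos 5: ']' matches '['; pop; stack = (empty)
pos 6: push '{'; stack = {
pos 7: '}' matches '{'; pop; stack = (empty)
pos 8: push '{'; stack = {
pos 9: '}' matches '{'; pop; stack = (empty)
pos 10: push '['; stack = [
pos 11: ']' matches '['; pop; stack = (empty)
pos 12: push '['; stack = [
pos 13: push '{'; stack = [{
pos 14: '}' matches '{'; pop; stack = [
pos 15: push '('; stack = [(
pos 16: ')' matches '('; pop; stack = [
pos 17: ']' matches '['; pop; stack = (empty)
pos 18: push '['; stack = [
pos 19: ']' matches '['; pop; stack = (empty)
pos 20: push '{'; stack = {
pos 21: '}' matches '{'; pop; stack = (empty)
pos 22: push '{'; stack = {
pos 23: '}' matches '{'; pop; stack = (empty)
pos 24: push '('; stack = (
pos 25: ')' matches '('; pop; stack = (empty)
pos 26: push '('; stack = (
pos 27: push '{'; stack = ({
pos 28: push '('; stack = ({(
pos 29: ')' matches '('; pop; stack = ({
pos 30: push '{'; stack = ({{
pos 31: '}' matches '{'; pop; stack = ({
pos 32: '}' matches '{'; pop; stack = (
pos 33: ')' matches '('; pop; stack = (empty)
end: stack empty → VALID
Verdict: properly nested → yes

Answer: yes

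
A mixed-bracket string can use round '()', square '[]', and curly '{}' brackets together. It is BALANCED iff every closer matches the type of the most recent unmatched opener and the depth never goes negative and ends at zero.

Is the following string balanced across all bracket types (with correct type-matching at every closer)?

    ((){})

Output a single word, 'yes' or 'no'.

Answer: yes

Derivation:
pos 0: push '('; stack = (
pos 1: push '('; stack = ((
pos 2: ')' matches '('; pop; stack = (
pos 3: push '{'; stack = ({
pos 4: '}' matches '{'; pop; stack = (
pos 5: ')' matches '('; pop; stack = (empty)
end: stack empty → VALID
Verdict: properly nested → yes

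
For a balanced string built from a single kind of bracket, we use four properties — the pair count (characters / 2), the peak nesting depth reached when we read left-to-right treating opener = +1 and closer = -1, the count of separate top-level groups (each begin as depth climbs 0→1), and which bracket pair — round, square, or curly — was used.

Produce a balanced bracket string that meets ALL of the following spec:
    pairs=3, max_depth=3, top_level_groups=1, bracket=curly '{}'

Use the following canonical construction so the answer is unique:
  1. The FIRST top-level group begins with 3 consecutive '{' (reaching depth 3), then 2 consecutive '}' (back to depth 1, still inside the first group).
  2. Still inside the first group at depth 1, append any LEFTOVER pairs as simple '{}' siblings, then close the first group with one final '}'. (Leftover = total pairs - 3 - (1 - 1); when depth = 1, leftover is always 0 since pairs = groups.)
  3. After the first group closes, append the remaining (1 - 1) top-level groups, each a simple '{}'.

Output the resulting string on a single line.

Spec: pairs=3 depth=3 groups=1
Leftover pairs = 3 - 3 - (1-1) = 0
First group: deep chain of depth 3 + 0 sibling pairs
Remaining 0 groups: simple '{}' each

Answer: {{{}}}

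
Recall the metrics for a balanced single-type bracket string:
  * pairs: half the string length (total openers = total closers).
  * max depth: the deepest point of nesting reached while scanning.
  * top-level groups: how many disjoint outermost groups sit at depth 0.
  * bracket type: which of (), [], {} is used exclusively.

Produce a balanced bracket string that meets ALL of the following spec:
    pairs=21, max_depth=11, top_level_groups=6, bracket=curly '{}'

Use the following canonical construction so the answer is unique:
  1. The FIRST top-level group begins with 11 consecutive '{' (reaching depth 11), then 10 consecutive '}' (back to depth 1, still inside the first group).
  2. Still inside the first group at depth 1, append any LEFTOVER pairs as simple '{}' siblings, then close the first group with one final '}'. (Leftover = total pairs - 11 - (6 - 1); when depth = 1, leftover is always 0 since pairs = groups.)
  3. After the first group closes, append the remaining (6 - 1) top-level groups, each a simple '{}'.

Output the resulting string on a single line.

Spec: pairs=21 depth=11 groups=6
Leftover pairs = 21 - 11 - (6-1) = 5
First group: deep chain of depth 11 + 5 sibling pairs
Remaining 5 groups: simple '{}' each

Answer: {{{{{{{{{{{}}}}}}}}}}{}{}{}{}{}}{}{}{}{}{}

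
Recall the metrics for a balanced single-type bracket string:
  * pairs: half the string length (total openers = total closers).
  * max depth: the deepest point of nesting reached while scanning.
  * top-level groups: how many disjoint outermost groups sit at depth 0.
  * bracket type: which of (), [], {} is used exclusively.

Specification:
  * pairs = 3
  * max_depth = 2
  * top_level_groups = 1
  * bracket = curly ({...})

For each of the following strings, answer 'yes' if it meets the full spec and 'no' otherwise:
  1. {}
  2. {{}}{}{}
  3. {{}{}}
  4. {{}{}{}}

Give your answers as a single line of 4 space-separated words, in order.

String 1 '{}': depth seq [1 0]
  -> pairs=1 depth=1 groups=1 -> no
String 2 '{{}}{}{}': depth seq [1 2 1 0 1 0 1 0]
  -> pairs=4 depth=2 groups=3 -> no
String 3 '{{}{}}': depth seq [1 2 1 2 1 0]
  -> pairs=3 depth=2 groups=1 -> yes
String 4 '{{}{}{}}': depth seq [1 2 1 2 1 2 1 0]
  -> pairs=4 depth=2 groups=1 -> no

Answer: no no yes no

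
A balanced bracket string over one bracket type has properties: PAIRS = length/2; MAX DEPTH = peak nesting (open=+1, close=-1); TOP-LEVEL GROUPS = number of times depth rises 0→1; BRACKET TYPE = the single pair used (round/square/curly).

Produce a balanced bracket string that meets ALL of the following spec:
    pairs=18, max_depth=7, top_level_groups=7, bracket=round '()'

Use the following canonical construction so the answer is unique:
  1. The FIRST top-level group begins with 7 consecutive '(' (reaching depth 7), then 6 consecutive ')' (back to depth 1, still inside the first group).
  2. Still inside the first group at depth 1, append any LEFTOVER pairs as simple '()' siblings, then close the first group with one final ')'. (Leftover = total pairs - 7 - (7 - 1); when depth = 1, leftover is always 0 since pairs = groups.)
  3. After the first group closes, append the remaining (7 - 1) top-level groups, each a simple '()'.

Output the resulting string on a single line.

Answer: ((((((())))))()()()()())()()()()()()

Derivation:
Spec: pairs=18 depth=7 groups=7
Leftover pairs = 18 - 7 - (7-1) = 5
First group: deep chain of depth 7 + 5 sibling pairs
Remaining 6 groups: simple '()' each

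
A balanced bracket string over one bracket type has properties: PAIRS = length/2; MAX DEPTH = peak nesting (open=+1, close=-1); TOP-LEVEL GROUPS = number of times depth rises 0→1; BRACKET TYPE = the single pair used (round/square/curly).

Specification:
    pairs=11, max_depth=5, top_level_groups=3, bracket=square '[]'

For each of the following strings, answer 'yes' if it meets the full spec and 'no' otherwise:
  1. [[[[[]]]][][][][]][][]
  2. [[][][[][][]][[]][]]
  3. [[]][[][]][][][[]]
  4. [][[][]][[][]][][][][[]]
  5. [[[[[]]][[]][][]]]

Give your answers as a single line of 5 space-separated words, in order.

String 1 '[[[[[]]]][][][][]][][]': depth seq [1 2 3 4 5 4 3 2 1 2 1 2 1 2 1 2 1 0 1 0 1 0]
  -> pairs=11 depth=5 groups=3 -> yes
String 2 '[[][][[][][]][[]][]]': depth seq [1 2 1 2 1 2 3 2 3 2 3 2 1 2 3 2 1 2 1 0]
  -> pairs=10 depth=3 groups=1 -> no
String 3 '[[]][[][]][][][[]]': depth seq [1 2 1 0 1 2 1 2 1 0 1 0 1 0 1 2 1 0]
  -> pairs=9 depth=2 groups=5 -> no
String 4 '[][[][]][[][]][][][][[]]': depth seq [1 0 1 2 1 2 1 0 1 2 1 2 1 0 1 0 1 0 1 0 1 2 1 0]
  -> pairs=12 depth=2 groups=7 -> no
String 5 '[[[[[]]][[]][][]]]': depth seq [1 2 3 4 5 4 3 2 3 4 3 2 3 2 3 2 1 0]
  -> pairs=9 depth=5 groups=1 -> no

Answer: yes no no no no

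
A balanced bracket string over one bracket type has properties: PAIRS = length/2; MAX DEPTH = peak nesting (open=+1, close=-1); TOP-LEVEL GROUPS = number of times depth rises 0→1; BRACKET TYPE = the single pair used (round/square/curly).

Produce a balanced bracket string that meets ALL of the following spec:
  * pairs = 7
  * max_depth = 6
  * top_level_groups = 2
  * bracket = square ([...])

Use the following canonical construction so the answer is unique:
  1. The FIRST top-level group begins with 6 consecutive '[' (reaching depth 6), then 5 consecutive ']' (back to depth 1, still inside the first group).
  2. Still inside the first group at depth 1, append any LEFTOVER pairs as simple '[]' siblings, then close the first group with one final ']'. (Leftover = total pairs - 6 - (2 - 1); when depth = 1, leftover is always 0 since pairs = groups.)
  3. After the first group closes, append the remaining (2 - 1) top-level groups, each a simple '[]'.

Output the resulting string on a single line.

Answer: [[[[[[]]]]]][]

Derivation:
Spec: pairs=7 depth=6 groups=2
Leftover pairs = 7 - 6 - (2-1) = 0
First group: deep chain of depth 6 + 0 sibling pairs
Remaining 1 groups: simple '[]' each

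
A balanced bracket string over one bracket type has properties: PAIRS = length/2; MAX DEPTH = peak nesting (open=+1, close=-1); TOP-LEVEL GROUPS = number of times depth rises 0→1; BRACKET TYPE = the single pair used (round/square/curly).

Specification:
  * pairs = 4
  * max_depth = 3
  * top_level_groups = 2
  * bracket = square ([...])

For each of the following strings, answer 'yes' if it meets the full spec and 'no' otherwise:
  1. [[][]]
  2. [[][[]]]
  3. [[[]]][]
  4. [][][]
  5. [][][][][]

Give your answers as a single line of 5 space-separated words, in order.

String 1 '[[][]]': depth seq [1 2 1 2 1 0]
  -> pairs=3 depth=2 groups=1 -> no
String 2 '[[][[]]]': depth seq [1 2 1 2 3 2 1 0]
  -> pairs=4 depth=3 groups=1 -> no
String 3 '[[[]]][]': depth seq [1 2 3 2 1 0 1 0]
  -> pairs=4 depth=3 groups=2 -> yes
String 4 '[][][]': depth seq [1 0 1 0 1 0]
  -> pairs=3 depth=1 groups=3 -> no
String 5 '[][][][][]': depth seq [1 0 1 0 1 0 1 0 1 0]
  -> pairs=5 depth=1 groups=5 -> no

Answer: no no yes no no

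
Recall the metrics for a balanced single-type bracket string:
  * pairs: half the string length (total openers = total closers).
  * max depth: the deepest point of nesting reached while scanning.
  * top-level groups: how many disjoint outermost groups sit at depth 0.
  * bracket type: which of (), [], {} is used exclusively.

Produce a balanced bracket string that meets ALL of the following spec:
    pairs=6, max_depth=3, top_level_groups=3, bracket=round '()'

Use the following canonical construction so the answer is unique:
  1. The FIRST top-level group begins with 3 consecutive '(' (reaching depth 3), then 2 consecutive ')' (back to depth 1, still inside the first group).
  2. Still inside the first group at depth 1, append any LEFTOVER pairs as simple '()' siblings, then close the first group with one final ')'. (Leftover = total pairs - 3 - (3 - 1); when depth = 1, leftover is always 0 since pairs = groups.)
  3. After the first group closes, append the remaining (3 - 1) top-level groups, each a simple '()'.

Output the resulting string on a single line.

Answer: ((())())()()

Derivation:
Spec: pairs=6 depth=3 groups=3
Leftover pairs = 6 - 3 - (3-1) = 1
First group: deep chain of depth 3 + 1 sibling pairs
Remaining 2 groups: simple '()' each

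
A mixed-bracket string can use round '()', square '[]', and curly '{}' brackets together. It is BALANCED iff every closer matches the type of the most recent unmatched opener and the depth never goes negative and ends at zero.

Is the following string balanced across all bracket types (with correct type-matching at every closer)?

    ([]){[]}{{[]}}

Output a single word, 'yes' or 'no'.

Answer: yes

Derivation:
pos 0: push '('; stack = (
pos 1: push '['; stack = ([
pos 2: ']' matches '['; pop; stack = (
pos 3: ')' matches '('; pop; stack = (empty)
pos 4: push '{'; stack = {
pos 5: push '['; stack = {[
pos 6: ']' matches '['; pop; stack = {
pos 7: '}' matches '{'; pop; stack = (empty)
pos 8: push '{'; stack = {
pos 9: push '{'; stack = {{
pos 10: push '['; stack = {{[
pos 11: ']' matches '['; pop; stack = {{
pos 12: '}' matches '{'; pop; stack = {
pos 13: '}' matches '{'; pop; stack = (empty)
end: stack empty → VALID
Verdict: properly nested → yes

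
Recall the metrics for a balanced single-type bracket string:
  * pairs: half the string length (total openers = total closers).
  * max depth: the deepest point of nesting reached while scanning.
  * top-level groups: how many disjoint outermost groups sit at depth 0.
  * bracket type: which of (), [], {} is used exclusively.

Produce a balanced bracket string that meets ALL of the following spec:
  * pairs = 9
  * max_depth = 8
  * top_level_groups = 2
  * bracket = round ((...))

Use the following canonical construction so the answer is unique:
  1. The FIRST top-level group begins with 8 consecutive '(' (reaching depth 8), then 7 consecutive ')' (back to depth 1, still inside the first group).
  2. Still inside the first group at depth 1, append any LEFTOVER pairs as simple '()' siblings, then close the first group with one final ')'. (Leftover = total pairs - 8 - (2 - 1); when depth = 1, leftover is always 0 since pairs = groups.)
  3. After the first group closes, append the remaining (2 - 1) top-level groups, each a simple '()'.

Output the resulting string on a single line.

Answer: (((((((())))))))()

Derivation:
Spec: pairs=9 depth=8 groups=2
Leftover pairs = 9 - 8 - (2-1) = 0
First group: deep chain of depth 8 + 0 sibling pairs
Remaining 1 groups: simple '()' each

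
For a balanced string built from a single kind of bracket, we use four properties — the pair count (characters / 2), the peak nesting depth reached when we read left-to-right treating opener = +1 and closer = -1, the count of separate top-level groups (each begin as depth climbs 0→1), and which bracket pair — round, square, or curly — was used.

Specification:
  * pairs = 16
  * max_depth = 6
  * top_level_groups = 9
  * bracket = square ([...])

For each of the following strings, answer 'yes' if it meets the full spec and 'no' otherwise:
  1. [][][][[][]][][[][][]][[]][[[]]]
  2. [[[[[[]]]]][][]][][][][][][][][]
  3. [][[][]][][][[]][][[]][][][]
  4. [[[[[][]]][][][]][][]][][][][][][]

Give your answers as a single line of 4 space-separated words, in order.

String 1 '[][][][[][]][][[][][]][[]][[[]]]': depth seq [1 0 1 0 1 0 1 2 1 2 1 0 1 0 1 2 1 2 1 2 1 0 1 2 1 0 1 2 3 2 1 0]
  -> pairs=16 depth=3 groups=8 -> no
String 2 '[[[[[[]]]]][][]][][][][][][][][]': depth seq [1 2 3 4 5 6 5 4 3 2 1 2 1 2 1 0 1 0 1 0 1 0 1 0 1 0 1 0 1 0 1 0]
  -> pairs=16 depth=6 groups=9 -> yes
String 3 '[][[][]][][][[]][][[]][][][]': depth seq [1 0 1 2 1 2 1 0 1 0 1 0 1 2 1 0 1 0 1 2 1 0 1 0 1 0 1 0]
  -> pairs=14 depth=2 groups=10 -> no
String 4 '[[[[[][]]][][][]][][]][][][][][][]': depth seq [1 2 3 4 5 4 5 4 3 2 3 2 3 2 3 2 1 2 1 2 1 0 1 0 1 0 1 0 1 0 1 0 1 0]
  -> pairs=17 depth=5 groups=7 -> no

Answer: no yes no no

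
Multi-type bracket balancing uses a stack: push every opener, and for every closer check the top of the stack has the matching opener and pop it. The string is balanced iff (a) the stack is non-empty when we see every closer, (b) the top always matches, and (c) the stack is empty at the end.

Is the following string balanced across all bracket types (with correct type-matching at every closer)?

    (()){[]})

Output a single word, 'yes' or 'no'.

pos 0: push '('; stack = (
pos 1: push '('; stack = ((
pos 2: ')' matches '('; pop; stack = (
pos 3: ')' matches '('; pop; stack = (empty)
pos 4: push '{'; stack = {
pos 5: push '['; stack = {[
pos 6: ']' matches '['; pop; stack = {
pos 7: '}' matches '{'; pop; stack = (empty)
pos 8: saw closer ')' but stack is empty → INVALID
Verdict: unmatched closer ')' at position 8 → no

Answer: no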